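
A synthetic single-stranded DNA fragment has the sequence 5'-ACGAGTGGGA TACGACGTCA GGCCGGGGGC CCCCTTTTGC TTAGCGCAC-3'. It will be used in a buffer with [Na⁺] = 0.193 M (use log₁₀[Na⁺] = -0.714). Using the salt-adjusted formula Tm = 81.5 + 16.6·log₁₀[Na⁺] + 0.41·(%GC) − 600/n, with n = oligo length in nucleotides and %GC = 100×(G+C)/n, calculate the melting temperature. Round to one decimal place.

Length n = 49. Counting bases: A=8, T=9, C=15, G=17
G+C = 32, so %GC = 32/49 × 100 = 65.306%
Salt term: 16.6 × (-0.714) = -11.852
GC term: 0.41 × 65.306 = 26.775; length term: −600/49 = −12.245
Tm = 81.5 + (-11.852) + 26.775 − 12.245 = 84.178 → 84.2°C

84.2°C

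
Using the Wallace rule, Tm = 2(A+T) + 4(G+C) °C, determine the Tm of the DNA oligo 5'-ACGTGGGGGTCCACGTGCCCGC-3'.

78°C

Scanning the sequence gives G=9, C=8, T=3, A=2.
AT pairs contribute 5, GC pairs contribute 17.
Tm = 2×5 + 4×17 = 78°C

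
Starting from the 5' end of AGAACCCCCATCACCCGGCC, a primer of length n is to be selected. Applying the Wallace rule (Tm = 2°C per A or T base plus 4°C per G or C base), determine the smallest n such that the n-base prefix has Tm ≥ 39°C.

First 12 bases: AGAACCCCCATC → Tm = 38°C (< 39°C)
First 13 bases: AGAACCCCCATCA → Tm = 40°C (≥ 39°C)
Since every base adds ≥2°C, Tm only increases with n, so the threshold is first crossed at n = 13.

n = 13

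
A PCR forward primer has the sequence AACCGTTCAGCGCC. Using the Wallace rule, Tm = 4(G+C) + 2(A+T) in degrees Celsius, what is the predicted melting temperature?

46°C

Scanning the sequence gives G=3, C=6, A=3, T=2.
So N_AT = 5 and N_GC = 9.
Tm = 4·9 + 2·5 = 36 + 10 = 46°C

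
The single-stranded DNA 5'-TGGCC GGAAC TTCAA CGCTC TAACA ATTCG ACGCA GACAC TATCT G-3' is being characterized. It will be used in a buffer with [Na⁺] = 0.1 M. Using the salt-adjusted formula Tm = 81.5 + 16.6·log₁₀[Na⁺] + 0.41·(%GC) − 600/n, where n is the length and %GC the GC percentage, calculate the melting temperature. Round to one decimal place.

72.4°C

Length n = 46. Base counts: T=10, C=14, G=9, A=13
G+C = 23, so %GC = 23/46 × 100 = 50%
Salt term: 16.6 × (-1) = -16.6
GC term: 0.41 × 50 = 20.5; length term: −600/46 = −13.043
Tm = 81.5 + (-16.6) + 20.5 − 13.043 = 72.357 → 72.4°C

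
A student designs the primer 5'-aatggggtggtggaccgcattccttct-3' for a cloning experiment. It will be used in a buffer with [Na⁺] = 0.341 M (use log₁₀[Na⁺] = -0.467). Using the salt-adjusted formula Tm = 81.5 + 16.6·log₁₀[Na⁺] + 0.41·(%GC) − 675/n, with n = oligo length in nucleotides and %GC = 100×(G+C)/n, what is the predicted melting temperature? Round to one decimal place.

Length n = 27. Scanning the sequence gives A=4, G=9, T=8, C=6.
G+C = 15, so %GC = 15/27 × 100 = 55.556%
Salt term: 16.6 × (-0.467) = -7.752
GC term: 0.41 × 55.556 = 22.778; length term: −675/27 = −25
Tm = 81.5 + (-7.752) + 22.778 − 25 = 71.526 → 71.5°C

71.5°C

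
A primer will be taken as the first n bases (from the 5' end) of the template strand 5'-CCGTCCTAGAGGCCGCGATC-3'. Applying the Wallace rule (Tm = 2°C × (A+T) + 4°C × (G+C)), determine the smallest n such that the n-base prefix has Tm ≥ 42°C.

n = 13

First 12 bases: CCGTCCTAGAGG → Tm = 40°C (< 42°C)
First 13 bases: CCGTCCTAGAGGC → Tm = 44°C (≥ 42°C)
Each additional base adds 2°C (A/T) or 4°C (G/C), so Tm is non-decreasing in n; n = 13 is the first length to reach 42°C.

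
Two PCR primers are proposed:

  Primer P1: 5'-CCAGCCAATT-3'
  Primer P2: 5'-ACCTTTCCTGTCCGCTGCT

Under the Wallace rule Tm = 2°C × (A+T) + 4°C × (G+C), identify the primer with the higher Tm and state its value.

Primer P2, 60°C

Primer P1: A+T=5, G+C=5 → Tm = 2(5)+4(5) = 30°C
Primer P2: A+T=8, G+C=11 → Tm = 2(8)+4(11) = 60°C
30°C vs 60°C → primer P2 is higher.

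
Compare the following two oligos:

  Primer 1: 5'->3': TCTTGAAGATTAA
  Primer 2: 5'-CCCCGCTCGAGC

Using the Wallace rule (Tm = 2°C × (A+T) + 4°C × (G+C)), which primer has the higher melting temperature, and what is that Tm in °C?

Primer 1: A+T=10, G+C=3 → Tm = 2(10)+4(3) = 32°C
Primer 2: A+T=2, G+C=10 → Tm = 2(2)+4(10) = 44°C
32°C vs 44°C → primer 2 is higher.

Primer 2, 44°C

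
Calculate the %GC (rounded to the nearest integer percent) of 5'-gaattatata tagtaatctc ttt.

17%

Scanning the sequence gives G=2, T=11, C=2, A=8.
G+C = 2 + 2 = 4 out of 23 bases
%GC = 4/23 × 100 = 17.39% ≈ 17%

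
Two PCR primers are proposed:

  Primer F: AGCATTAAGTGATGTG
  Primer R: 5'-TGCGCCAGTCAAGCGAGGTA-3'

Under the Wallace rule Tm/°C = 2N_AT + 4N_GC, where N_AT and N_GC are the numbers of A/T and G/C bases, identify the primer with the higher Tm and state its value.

Primer R, 64°C

Primer F: A+T=10, G+C=6 → Tm = 2(10)+4(6) = 44°C
Primer R: A+T=8, G+C=12 → Tm = 2(8)+4(12) = 64°C
44°C vs 64°C → primer R is higher.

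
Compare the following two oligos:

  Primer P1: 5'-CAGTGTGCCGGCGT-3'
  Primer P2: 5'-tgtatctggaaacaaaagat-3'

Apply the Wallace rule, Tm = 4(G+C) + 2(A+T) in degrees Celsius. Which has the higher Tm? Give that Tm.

Primer P2, 52°C

Primer P1: A+T=4, G+C=10 → Tm = 2(4)+4(10) = 48°C
Primer P2: A+T=14, G+C=6 → Tm = 2(14)+4(6) = 52°C
48°C vs 52°C → primer P2 is higher.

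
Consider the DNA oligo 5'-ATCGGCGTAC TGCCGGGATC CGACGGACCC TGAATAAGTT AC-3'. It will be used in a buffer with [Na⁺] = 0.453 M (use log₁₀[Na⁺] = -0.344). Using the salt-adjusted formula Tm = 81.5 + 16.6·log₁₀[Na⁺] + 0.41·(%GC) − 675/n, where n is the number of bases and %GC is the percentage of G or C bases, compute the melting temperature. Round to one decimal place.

Length n = 42. Scanning the sequence gives T=8, G=12, A=10, C=12.
G+C = 24, so %GC = 24/42 × 100 = 57.143%
Salt term: 16.6 × (-0.344) = -5.71
GC term: 0.41 × 57.143 = 23.429; length term: −675/42 = −16.071
Tm = 81.5 + (-5.71) + 23.429 − 16.071 = 83.148 → 83.1°C

83.1°C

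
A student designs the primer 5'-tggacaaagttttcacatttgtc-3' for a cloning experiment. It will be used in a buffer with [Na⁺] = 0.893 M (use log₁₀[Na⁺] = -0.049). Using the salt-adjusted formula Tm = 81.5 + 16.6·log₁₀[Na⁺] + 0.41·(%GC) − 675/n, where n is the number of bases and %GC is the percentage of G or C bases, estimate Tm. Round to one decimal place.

Length n = 23. G=4, T=9, A=6, C=4
G+C = 8, so %GC = 8/23 × 100 = 34.783%
Salt term: 16.6 × (-0.049) = -0.813
GC term: 0.41 × 34.783 = 14.261; length term: −675/23 = −29.348
Tm = 81.5 + (-0.813) + 14.261 − 29.348 = 65.6 → 65.6°C

65.6°C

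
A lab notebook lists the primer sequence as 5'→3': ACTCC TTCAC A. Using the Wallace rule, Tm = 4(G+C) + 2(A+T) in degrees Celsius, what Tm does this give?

32°C

G=0, A=3, C=5, T=3
AT pairs contribute 6, GC pairs contribute 5.
Tm = 2(6) + 4(5) = 12 + 20 = 32°C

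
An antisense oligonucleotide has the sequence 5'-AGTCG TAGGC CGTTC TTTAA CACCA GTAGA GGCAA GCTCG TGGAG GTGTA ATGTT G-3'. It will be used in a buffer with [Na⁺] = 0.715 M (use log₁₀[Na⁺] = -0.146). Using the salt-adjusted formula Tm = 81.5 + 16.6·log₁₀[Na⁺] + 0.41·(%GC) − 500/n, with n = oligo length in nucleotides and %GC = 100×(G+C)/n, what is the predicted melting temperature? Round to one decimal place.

Length n = 56. Counting bases: C=10, A=13, T=15, G=18
G+C = 28, so %GC = 28/56 × 100 = 50%
Salt term: 16.6 × (-0.146) = -2.424
GC term: 0.41 × 50 = 20.5; length term: −500/56 = −8.929
Tm = 81.5 + (-2.424) + 20.5 − 8.929 = 90.647 → 90.6°C

90.6°C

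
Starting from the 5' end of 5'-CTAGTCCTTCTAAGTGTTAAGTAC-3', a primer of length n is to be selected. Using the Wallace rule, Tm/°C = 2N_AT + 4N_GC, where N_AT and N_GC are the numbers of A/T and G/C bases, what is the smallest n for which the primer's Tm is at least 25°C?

First 8 bases: CTAGTCCT → Tm = 24°C (< 25°C)
First 9 bases: CTAGTCCTT → Tm = 26°C (≥ 25°C)
Since every base adds ≥2°C, Tm only increases with n, so the threshold is first crossed at n = 9.

n = 9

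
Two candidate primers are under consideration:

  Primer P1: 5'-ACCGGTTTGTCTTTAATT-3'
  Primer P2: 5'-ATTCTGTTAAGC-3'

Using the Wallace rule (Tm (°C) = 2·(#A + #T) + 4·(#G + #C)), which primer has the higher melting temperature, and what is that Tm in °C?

Primer P1, 48°C

Primer P1: A+T=12, G+C=6 → Tm = 2(12)+4(6) = 48°C
Primer P2: A+T=8, G+C=4 → Tm = 2(8)+4(4) = 32°C
48°C vs 32°C → primer P1 is higher.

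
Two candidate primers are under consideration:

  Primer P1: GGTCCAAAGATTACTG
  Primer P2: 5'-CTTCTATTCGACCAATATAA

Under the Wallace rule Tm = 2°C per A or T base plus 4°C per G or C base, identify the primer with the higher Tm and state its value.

Primer P2, 52°C

Primer P1: A+T=9, G+C=7 → Tm = 2(9)+4(7) = 46°C
Primer P2: A+T=14, G+C=6 → Tm = 2(14)+4(6) = 52°C
46°C vs 52°C → primer P2 is higher.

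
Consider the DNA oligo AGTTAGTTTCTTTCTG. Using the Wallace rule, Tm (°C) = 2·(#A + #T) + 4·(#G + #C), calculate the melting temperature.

42°C

Base counts: T=9, G=3, A=2, C=2
A+T = 11, G+C = 5
Tm = 2×11 + 4×5 = 42°C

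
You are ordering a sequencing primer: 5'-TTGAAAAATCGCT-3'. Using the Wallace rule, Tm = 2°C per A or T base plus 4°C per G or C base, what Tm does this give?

T=4, G=2, A=5, C=2
A+T = 9, G+C = 4
Tm = 2(9) + 4(4) = 18 + 16 = 34°C

34°C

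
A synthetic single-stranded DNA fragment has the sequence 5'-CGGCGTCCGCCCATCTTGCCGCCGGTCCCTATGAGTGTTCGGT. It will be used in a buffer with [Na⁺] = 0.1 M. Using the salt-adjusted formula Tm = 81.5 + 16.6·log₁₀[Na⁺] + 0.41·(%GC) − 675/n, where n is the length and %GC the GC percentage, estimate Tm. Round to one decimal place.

76.9°C

Length n = 43. Base counts: T=11, G=13, C=16, A=3
G+C = 29, so %GC = 29/43 × 100 = 67.442%
Salt term: 16.6 × (-1) = -16.6
GC term: 0.41 × 67.442 = 27.651; length term: −675/43 = −15.698
Tm = 81.5 + (-16.6) + 27.651 − 15.698 = 76.853 → 76.9°C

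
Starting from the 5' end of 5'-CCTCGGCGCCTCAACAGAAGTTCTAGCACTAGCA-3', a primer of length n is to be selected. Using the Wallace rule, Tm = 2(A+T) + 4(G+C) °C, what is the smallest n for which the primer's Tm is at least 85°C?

n = 27

First 26 bases: CCTCGGCGCCTCAACAGAAGTTCTAG → Tm = 82°C (< 85°C)
First 27 bases: CCTCGGCGCCTCAACAGAAGTTCTAGC → Tm = 86°C (≥ 85°C)
Since every base adds ≥2°C, Tm only increases with n, so the threshold is first crossed at n = 27.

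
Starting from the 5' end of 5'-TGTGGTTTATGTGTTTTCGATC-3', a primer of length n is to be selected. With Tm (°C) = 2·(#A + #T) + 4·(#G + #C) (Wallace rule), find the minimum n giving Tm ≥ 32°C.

n = 12

First 11 bases: TGTGGTTTATG → Tm = 30°C (< 32°C)
First 12 bases: TGTGGTTTATGT → Tm = 32°C (≥ 32°C)
Since every base adds ≥2°C, Tm only increases with n, so the threshold is first crossed at n = 12.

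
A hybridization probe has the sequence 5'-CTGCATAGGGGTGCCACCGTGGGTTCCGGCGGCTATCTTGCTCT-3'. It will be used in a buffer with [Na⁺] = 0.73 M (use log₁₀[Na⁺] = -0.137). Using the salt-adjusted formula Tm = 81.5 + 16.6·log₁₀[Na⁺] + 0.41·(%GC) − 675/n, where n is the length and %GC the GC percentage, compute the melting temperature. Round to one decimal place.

90.0°C

Length n = 44. G=15, C=13, T=12, A=4
G+C = 28, so %GC = 28/44 × 100 = 63.636%
Salt term: 16.6 × (-0.137) = -2.274
GC term: 0.41 × 63.636 = 26.091; length term: −675/44 = −15.341
Tm = 81.5 + (-2.274) + 26.091 − 15.341 = 89.976 → 90.0°C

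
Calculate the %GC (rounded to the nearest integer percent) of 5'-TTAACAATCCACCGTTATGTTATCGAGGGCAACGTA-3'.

Base counts: T=10, C=8, G=7, A=11
G+C = 7 + 8 = 15 out of 36 bases
%GC = 15/36 × 100 = 41.67% ≈ 42%

42%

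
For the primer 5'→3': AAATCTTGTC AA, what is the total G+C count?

3

Scanning the sequence gives G=1, A=5, C=2, T=4.
Total G or C: 1 + 2 = 3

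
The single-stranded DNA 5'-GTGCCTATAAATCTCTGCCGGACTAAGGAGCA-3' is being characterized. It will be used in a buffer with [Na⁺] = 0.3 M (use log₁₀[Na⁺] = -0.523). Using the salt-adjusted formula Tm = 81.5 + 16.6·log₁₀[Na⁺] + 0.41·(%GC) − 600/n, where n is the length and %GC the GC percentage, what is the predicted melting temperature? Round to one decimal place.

74.6°C

Length n = 32. Counting bases: T=7, C=8, G=8, A=9
G+C = 16, so %GC = 16/32 × 100 = 50%
Salt term: 16.6 × (-0.523) = -8.682
GC term: 0.41 × 50 = 20.5; length term: −600/32 = −18.75
Tm = 81.5 + (-8.682) + 20.5 − 18.75 = 74.568 → 74.6°C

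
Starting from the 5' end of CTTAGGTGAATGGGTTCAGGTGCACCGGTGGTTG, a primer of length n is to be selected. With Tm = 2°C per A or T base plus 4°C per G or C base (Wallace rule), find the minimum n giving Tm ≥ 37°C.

n = 13

First 12 bases: CTTAGGTGAATG → Tm = 34°C (< 37°C)
First 13 bases: CTTAGGTGAATGG → Tm = 38°C (≥ 37°C)
Each additional base adds 2°C (A/T) or 4°C (G/C), so Tm is non-decreasing in n; n = 13 is the first length to reach 37°C.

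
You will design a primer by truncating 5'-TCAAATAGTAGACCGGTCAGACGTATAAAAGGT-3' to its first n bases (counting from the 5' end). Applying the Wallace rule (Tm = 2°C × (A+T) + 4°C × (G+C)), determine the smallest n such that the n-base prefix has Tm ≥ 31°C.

n = 13

First 12 bases: TCAAATAGTAGA → Tm = 30°C (< 31°C)
First 13 bases: TCAAATAGTAGAC → Tm = 34°C (≥ 31°C)
Each additional base adds 2°C (A/T) or 4°C (G/C), so Tm is non-decreasing in n; n = 13 is the first length to reach 31°C.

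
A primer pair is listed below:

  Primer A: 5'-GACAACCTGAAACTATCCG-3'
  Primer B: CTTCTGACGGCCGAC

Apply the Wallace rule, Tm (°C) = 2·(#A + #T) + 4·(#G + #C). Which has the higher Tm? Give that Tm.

Primer A, 56°C

Primer A: A+T=10, G+C=9 → Tm = 2(10)+4(9) = 56°C
Primer B: A+T=5, G+C=10 → Tm = 2(5)+4(10) = 50°C
56°C vs 50°C → primer A is higher.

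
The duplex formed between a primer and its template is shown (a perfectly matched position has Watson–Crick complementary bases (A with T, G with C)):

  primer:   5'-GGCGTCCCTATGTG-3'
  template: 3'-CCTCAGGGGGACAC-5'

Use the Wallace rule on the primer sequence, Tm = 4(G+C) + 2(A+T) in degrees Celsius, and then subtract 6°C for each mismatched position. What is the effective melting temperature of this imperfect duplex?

28°C

Primer base counts: A=1, T=4, G=5, C=4 → A+T=5, G+C=9
Perfect-match Tm = 2(5) + 4(9) = 10 + 36 = 46°C
Mismatches (positions where the bases are not complementary): 3 (at positions 3, 9, 10)
Effective Tm = 46 − 3×6 = 46 − 18 = 28°C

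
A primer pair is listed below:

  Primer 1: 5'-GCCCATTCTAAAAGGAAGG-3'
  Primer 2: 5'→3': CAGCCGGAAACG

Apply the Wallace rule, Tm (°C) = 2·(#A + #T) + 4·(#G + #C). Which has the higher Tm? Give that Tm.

Primer 1, 56°C

Primer 1: A+T=10, G+C=9 → Tm = 2(10)+4(9) = 56°C
Primer 2: A+T=4, G+C=8 → Tm = 2(4)+4(8) = 40°C
56°C vs 40°C → primer 1 is higher.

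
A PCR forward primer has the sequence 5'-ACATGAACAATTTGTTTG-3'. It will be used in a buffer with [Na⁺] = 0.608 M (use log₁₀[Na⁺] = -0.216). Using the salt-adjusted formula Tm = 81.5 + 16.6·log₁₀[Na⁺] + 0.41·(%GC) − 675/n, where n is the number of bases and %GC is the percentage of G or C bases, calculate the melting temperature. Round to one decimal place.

51.8°C

Length n = 18. Base counts: A=6, G=3, C=2, T=7
G+C = 5, so %GC = 5/18 × 100 = 27.778%
Salt term: 16.6 × (-0.216) = -3.586
GC term: 0.41 × 27.778 = 11.389; length term: −675/18 = −37.5
Tm = 81.5 + (-3.586) + 11.389 − 37.5 = 51.803 → 51.8°C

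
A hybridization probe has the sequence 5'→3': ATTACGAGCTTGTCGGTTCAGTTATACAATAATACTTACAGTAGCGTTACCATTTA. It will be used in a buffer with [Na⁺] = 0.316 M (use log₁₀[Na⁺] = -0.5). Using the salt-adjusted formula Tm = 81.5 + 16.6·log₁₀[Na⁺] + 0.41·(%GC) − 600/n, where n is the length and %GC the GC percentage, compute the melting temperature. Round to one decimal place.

Length n = 56. G=9, A=17, T=20, C=10
G+C = 19, so %GC = 19/56 × 100 = 33.929%
Salt term: 16.6 × (-0.5) = -8.3
GC term: 0.41 × 33.929 = 13.911; length term: −600/56 = −10.714
Tm = 81.5 + (-8.3) + 13.911 − 10.714 = 76.397 → 76.4°C

76.4°C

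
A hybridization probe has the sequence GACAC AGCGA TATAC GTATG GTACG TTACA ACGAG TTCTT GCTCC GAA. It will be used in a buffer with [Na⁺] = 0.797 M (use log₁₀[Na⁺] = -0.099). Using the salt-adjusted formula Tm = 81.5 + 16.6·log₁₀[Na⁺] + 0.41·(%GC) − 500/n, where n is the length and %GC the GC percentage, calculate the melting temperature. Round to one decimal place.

Length n = 48. Counting bases: T=12, C=11, A=14, G=11
G+C = 22, so %GC = 22/48 × 100 = 45.833%
Salt term: 16.6 × (-0.099) = -1.643
GC term: 0.41 × 45.833 = 18.792; length term: −500/48 = −10.417
Tm = 81.5 + (-1.643) + 18.792 − 10.417 = 88.232 → 88.2°C

88.2°C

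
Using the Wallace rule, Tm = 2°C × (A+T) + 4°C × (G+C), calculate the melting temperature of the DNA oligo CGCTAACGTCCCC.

44°C

Scanning the sequence gives C=7, T=2, A=2, G=2.
A+T = 4, G+C = 9
Tm = 4·9 + 2·4 = 36 + 8 = 44°C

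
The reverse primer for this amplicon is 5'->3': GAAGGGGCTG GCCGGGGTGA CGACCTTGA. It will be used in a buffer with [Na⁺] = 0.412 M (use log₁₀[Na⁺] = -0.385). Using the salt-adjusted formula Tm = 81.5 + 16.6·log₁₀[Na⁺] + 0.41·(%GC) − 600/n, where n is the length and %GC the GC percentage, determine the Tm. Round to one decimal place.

82.7°C

Length n = 29. Base counts: A=5, C=6, G=14, T=4
G+C = 20, so %GC = 20/29 × 100 = 68.966%
Salt term: 16.6 × (-0.385) = -6.391
GC term: 0.41 × 68.966 = 28.276; length term: −600/29 = −20.69
Tm = 81.5 + (-6.391) + 28.276 − 20.69 = 82.695 → 82.7°C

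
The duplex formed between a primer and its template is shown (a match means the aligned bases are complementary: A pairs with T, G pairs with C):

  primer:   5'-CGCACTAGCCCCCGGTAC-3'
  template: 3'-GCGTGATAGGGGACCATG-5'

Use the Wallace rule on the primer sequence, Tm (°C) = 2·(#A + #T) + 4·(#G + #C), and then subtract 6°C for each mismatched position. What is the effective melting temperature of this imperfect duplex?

50°C

Primer base counts: A=3, T=2, G=4, C=9 → A+T=5, G+C=13
Perfect-match Tm = 2(5) + 4(13) = 10 + 52 = 62°C
Mismatches (positions where the bases are not complementary): 2 (at positions 8, 13)
Effective Tm = 62 − 2×6 = 62 − 12 = 50°C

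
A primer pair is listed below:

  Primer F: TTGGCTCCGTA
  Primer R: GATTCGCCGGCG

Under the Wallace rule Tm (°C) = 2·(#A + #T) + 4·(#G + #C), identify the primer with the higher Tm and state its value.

Primer R, 42°C

Primer F: A+T=5, G+C=6 → Tm = 2(5)+4(6) = 34°C
Primer R: A+T=3, G+C=9 → Tm = 2(3)+4(9) = 42°C
34°C vs 42°C → primer R is higher.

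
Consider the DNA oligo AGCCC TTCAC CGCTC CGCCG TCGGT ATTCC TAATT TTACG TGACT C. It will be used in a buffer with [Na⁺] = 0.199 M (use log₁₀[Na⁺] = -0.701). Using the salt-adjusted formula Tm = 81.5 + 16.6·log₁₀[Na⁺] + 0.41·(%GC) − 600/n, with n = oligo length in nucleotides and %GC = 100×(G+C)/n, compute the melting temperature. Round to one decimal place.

Length n = 46. Counting bases: C=17, G=8, T=14, A=7
G+C = 25, so %GC = 25/46 × 100 = 54.348%
Salt term: 16.6 × (-0.701) = -11.637
GC term: 0.41 × 54.348 = 22.283; length term: −600/46 = −13.043
Tm = 81.5 + (-11.637) + 22.283 − 13.043 = 79.103 → 79.1°C

79.1°C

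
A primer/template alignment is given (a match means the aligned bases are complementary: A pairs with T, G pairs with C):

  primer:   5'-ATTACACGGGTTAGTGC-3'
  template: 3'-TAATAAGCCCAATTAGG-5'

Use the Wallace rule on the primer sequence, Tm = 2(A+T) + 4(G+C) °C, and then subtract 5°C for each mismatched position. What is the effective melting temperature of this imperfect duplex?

Primer base counts: A=4, T=5, G=5, C=3 → A+T=9, G+C=8
Perfect-match Tm = 2(9) + 4(8) = 18 + 32 = 50°C
Mismatches (positions where the bases are not complementary): 4 (at positions 5, 6, 14, 16)
Effective Tm = 50 − 4×5 = 50 − 20 = 30°C

30°C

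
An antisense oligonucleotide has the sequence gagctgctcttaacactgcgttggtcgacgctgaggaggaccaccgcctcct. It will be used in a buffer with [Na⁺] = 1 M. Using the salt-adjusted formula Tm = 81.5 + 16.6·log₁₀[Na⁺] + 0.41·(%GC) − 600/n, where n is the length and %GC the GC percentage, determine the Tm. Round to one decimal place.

Length n = 52. Base counts: C=17, A=9, G=15, T=11
G+C = 32, so %GC = 32/52 × 100 = 61.538%
Salt term: 16.6 × (0) = 0
GC term: 0.41 × 61.538 = 25.231; length term: −600/52 = −11.538
Tm = 81.5 + (0) + 25.231 − 11.538 = 95.193 → 95.2°C

95.2°C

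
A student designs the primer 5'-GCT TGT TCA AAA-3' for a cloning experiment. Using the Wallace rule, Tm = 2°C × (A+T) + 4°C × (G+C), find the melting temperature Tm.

G=2, T=4, C=2, A=4
A+T = 8, G+C = 4
Tm = 2×8 + 4×4 = 32°C

32°C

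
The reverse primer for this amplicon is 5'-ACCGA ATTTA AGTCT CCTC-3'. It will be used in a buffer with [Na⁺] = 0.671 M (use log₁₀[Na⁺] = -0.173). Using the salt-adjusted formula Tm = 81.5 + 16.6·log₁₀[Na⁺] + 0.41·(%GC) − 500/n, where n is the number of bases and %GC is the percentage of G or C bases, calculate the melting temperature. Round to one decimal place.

Length n = 19. Base counts: G=2, T=6, C=6, A=5
G+C = 8, so %GC = 8/19 × 100 = 42.105%
Salt term: 16.6 × (-0.173) = -2.872
GC term: 0.41 × 42.105 = 17.263; length term: −500/19 = −26.316
Tm = 81.5 + (-2.872) + 17.263 − 26.316 = 69.575 → 69.6°C

69.6°C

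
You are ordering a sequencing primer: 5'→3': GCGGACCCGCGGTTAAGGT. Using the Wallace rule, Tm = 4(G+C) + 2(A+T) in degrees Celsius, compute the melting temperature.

64°C

Scanning the sequence gives A=3, G=8, C=5, T=3.
AT pairs contribute 6, GC pairs contribute 13.
Tm = 2(6) + 4(13) = 12 + 52 = 64°C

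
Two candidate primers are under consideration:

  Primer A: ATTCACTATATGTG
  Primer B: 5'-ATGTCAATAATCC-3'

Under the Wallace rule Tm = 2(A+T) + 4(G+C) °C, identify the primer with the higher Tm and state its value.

Primer A, 36°C

Primer A: A+T=10, G+C=4 → Tm = 2(10)+4(4) = 36°C
Primer B: A+T=9, G+C=4 → Tm = 2(9)+4(4) = 34°C
36°C vs 34°C → primer A is higher.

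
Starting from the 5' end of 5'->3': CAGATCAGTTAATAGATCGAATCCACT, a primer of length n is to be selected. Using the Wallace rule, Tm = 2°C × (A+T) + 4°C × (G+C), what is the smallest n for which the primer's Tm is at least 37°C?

First 14 bases: CAGATCAGTTAATA → Tm = 36°C (< 37°C)
First 15 bases: CAGATCAGTTAATAG → Tm = 40°C (≥ 37°C)
Each additional base adds 2°C (A/T) or 4°C (G/C), so Tm is non-decreasing in n; n = 15 is the first length to reach 37°C.

n = 15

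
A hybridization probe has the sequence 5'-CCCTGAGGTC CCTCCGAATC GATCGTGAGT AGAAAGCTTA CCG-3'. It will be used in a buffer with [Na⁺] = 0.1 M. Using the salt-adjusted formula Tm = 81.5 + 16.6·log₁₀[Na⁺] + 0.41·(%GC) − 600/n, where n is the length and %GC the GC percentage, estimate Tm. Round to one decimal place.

73.8°C

Length n = 43. Base counts: C=13, A=10, T=9, G=11
G+C = 24, so %GC = 24/43 × 100 = 55.814%
Salt term: 16.6 × (-1) = -16.6
GC term: 0.41 × 55.814 = 22.884; length term: −600/43 = −13.953
Tm = 81.5 + (-16.6) + 22.884 − 13.953 = 73.831 → 73.8°C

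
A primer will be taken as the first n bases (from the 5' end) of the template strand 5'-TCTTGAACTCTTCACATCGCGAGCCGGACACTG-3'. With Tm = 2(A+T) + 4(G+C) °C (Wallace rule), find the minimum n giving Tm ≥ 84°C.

n = 27

First 26 bases: TCTTGAACTCTTCACATCGCGAGCCG → Tm = 80°C (< 84°C)
First 27 bases: TCTTGAACTCTTCACATCGCGAGCCGG → Tm = 84°C (≥ 84°C)
Since every base adds ≥2°C, Tm only increases with n, so the threshold is first crossed at n = 27.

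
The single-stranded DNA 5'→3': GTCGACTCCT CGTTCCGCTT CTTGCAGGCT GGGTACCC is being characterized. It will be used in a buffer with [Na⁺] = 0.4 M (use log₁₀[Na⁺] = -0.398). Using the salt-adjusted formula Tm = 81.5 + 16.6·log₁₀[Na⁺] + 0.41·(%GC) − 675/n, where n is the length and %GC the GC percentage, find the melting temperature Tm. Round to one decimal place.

Length n = 38. Scanning the sequence gives T=11, G=10, A=3, C=14.
G+C = 24, so %GC = 24/38 × 100 = 63.158%
Salt term: 16.6 × (-0.398) = -6.607
GC term: 0.41 × 63.158 = 25.895; length term: −675/38 = −17.763
Tm = 81.5 + (-6.607) + 25.895 − 17.763 = 83.025 → 83.0°C

83.0°C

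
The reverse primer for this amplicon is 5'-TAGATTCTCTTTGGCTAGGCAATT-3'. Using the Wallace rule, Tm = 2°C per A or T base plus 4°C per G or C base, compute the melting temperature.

66°C

Scanning the sequence gives G=5, A=5, T=10, C=4.
AT pairs contribute 15, GC pairs contribute 9.
Tm = 2(15) + 4(9) = 30 + 36 = 66°C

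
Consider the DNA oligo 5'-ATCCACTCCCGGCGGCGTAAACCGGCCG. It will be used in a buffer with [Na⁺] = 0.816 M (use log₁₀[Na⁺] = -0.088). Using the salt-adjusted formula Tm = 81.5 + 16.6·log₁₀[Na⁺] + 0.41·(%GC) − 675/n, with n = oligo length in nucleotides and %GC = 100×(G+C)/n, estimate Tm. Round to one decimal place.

Length n = 28. C=12, T=3, A=5, G=8
G+C = 20, so %GC = 20/28 × 100 = 71.429%
Salt term: 16.6 × (-0.088) = -1.461
GC term: 0.41 × 71.429 = 29.286; length term: −675/28 = −24.107
Tm = 81.5 + (-1.461) + 29.286 − 24.107 = 85.218 → 85.2°C

85.2°C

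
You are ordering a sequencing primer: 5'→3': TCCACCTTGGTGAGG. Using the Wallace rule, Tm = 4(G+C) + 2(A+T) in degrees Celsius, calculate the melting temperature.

Base counts: C=4, T=4, G=5, A=2
AT pairs contribute 6, GC pairs contribute 9.
Tm = 2×6 + 4×9 = 48°C

48°C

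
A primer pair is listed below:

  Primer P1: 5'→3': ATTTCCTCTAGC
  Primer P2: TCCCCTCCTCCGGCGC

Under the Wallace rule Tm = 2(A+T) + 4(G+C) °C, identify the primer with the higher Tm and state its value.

Primer P2, 58°C

Primer P1: A+T=7, G+C=5 → Tm = 2(7)+4(5) = 34°C
Primer P2: A+T=3, G+C=13 → Tm = 2(3)+4(13) = 58°C
34°C vs 58°C → primer P2 is higher.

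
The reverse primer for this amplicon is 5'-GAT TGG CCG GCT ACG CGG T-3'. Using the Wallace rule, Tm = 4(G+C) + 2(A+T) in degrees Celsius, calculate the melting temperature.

64°C

G=8, A=2, C=5, T=4
A+T = 6, G+C = 13
Tm = 4·13 + 2·6 = 52 + 12 = 64°C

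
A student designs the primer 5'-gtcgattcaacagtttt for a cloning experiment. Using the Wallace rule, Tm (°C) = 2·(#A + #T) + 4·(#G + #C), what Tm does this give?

46°C

Scanning the sequence gives T=7, G=3, A=4, C=3.
AT pairs contribute 11, GC pairs contribute 6.
Tm = 4·6 + 2·11 = 24 + 22 = 46°C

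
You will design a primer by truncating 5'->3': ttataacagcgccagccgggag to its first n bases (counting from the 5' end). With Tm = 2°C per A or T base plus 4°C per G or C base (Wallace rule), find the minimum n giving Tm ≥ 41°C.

First 14 bases: TTATAACAGCGCCA → Tm = 40°C (< 41°C)
First 15 bases: TTATAACAGCGCCAG → Tm = 44°C (≥ 41°C)
Each additional base adds 2°C (A/T) or 4°C (G/C), so Tm is non-decreasing in n; n = 15 is the first length to reach 41°C.

n = 15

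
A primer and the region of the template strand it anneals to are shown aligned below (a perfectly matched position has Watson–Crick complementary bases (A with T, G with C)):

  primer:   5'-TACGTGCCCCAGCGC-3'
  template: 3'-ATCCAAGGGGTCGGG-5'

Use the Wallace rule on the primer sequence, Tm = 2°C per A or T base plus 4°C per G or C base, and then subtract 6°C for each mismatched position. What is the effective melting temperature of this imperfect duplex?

Primer base counts: A=2, T=2, G=4, C=7 → A+T=4, G+C=11
Perfect-match Tm = 2(4) + 4(11) = 8 + 44 = 52°C
Mismatches (positions where the bases are not complementary): 3 (at positions 3, 6, 14)
Effective Tm = 52 − 3×6 = 52 − 18 = 34°C

34°C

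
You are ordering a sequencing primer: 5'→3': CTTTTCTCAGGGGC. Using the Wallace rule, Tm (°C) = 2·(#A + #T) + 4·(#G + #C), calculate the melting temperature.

T=5, C=4, G=4, A=1
So N_AT = 6 and N_GC = 8.
Tm = 2(6) + 4(8) = 12 + 32 = 44°C

44°C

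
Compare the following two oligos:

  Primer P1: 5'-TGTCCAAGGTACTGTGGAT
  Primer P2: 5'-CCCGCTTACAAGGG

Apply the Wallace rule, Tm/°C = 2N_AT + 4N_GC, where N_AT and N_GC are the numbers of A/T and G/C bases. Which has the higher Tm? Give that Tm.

Primer P1: A+T=10, G+C=9 → Tm = 2(10)+4(9) = 56°C
Primer P2: A+T=5, G+C=9 → Tm = 2(5)+4(9) = 46°C
56°C vs 46°C → primer P1 is higher.

Primer P1, 56°C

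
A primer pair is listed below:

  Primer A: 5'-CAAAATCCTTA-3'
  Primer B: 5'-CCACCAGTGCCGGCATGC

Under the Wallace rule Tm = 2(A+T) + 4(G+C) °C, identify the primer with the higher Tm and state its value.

Primer A: A+T=8, G+C=3 → Tm = 2(8)+4(3) = 28°C
Primer B: A+T=5, G+C=13 → Tm = 2(5)+4(13) = 62°C
28°C vs 62°C → primer B is higher.

Primer B, 62°C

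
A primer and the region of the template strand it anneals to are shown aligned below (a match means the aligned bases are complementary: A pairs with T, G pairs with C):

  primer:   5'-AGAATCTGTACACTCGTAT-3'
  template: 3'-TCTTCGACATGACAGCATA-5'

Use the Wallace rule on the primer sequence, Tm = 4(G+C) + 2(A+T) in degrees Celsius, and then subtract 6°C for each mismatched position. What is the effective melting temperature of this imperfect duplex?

34°C

Primer base counts: A=6, T=6, G=3, C=4 → A+T=12, G+C=7
Perfect-match Tm = 2(12) + 4(7) = 24 + 28 = 52°C
Mismatches (positions where the bases are not complementary): 3 (at positions 5, 12, 13)
Effective Tm = 52 − 3×6 = 52 − 18 = 34°C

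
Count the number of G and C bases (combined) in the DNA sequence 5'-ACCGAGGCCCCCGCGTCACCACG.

18

Counting bases: G=6, A=4, C=12, T=1
G+C = 6 + 12 = 18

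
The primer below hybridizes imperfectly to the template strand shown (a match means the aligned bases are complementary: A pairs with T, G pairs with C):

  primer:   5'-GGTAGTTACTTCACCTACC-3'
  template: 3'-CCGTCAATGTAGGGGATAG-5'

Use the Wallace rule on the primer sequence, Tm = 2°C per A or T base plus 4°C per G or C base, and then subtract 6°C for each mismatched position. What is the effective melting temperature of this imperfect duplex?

32°C

Primer base counts: A=4, T=6, G=3, C=6 → A+T=10, G+C=9
Perfect-match Tm = 2(10) + 4(9) = 20 + 36 = 56°C
Mismatches (positions where the bases are not complementary): 4 (at positions 3, 10, 13, 18)
Effective Tm = 56 − 4×6 = 56 − 24 = 32°C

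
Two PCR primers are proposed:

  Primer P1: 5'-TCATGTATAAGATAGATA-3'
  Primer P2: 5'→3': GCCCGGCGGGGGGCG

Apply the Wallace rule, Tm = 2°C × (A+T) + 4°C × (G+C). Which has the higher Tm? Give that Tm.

Primer P2, 60°C

Primer P1: A+T=14, G+C=4 → Tm = 2(14)+4(4) = 44°C
Primer P2: A+T=0, G+C=15 → Tm = 2(0)+4(15) = 60°C
44°C vs 60°C → primer P2 is higher.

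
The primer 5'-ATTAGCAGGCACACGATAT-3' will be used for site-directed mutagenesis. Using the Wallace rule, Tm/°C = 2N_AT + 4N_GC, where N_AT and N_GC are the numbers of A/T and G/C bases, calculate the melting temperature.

A=7, T=4, G=4, C=4
AT pairs contribute 11, GC pairs contribute 8.
Tm = 4·8 + 2·11 = 32 + 22 = 54°C

54°C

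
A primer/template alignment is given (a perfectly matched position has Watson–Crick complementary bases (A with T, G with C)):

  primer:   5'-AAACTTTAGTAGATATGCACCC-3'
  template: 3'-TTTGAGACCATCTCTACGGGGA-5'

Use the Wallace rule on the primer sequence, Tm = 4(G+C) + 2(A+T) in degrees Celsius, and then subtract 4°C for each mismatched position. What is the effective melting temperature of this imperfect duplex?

Primer base counts: A=8, T=6, G=3, C=5 → A+T=14, G+C=8
Perfect-match Tm = 2(14) + 4(8) = 28 + 32 = 60°C
Mismatches (positions where the bases are not complementary): 5 (at positions 6, 8, 14, 19, 22)
Effective Tm = 60 − 5×4 = 60 − 20 = 40°C

40°C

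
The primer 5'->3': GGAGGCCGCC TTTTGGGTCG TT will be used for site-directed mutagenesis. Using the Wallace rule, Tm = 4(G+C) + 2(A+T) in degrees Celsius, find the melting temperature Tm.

G=9, T=7, A=1, C=5
So N_AT = 8 and N_GC = 14.
Tm = 4·14 + 2·8 = 56 + 16 = 72°C

72°C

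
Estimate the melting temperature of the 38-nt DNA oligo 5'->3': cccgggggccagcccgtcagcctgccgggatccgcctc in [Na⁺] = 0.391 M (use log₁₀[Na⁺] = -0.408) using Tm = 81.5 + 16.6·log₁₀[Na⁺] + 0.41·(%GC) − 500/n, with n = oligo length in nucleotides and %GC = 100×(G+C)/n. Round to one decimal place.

Length n = 38. A=3, G=13, T=4, C=18
G+C = 31, so %GC = 31/38 × 100 = 81.579%
Salt term: 16.6 × (-0.408) = -6.773
GC term: 0.41 × 81.579 = 33.447; length term: −500/38 = −13.158
Tm = 81.5 + (-6.773) + 33.447 − 13.158 = 95.016 → 95.0°C

95.0°C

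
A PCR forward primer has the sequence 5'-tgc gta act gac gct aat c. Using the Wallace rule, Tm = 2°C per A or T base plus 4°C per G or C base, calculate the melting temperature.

Scanning the sequence gives C=5, A=5, G=4, T=5.
AT pairs contribute 10, GC pairs contribute 9.
Tm = 2×10 + 4×9 = 56°C

56°C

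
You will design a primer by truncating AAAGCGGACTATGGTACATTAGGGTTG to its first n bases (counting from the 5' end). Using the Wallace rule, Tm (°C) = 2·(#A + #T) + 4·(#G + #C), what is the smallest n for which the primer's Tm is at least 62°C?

First 21 bases: AAAGCGGACTATGGTACATTA → Tm = 58°C (< 62°C)
First 22 bases: AAAGCGGACTATGGTACATTAG → Tm = 62°C (≥ 62°C)
Since every base adds ≥2°C, Tm only increases with n, so the threshold is first crossed at n = 22.

n = 22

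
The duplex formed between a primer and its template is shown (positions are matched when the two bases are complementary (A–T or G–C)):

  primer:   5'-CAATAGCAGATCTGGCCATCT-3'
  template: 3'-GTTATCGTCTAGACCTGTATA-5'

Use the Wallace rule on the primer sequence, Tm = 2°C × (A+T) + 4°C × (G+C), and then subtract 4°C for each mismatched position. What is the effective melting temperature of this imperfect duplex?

Primer base counts: A=6, T=5, G=4, C=6 → A+T=11, G+C=10
Perfect-match Tm = 2(11) + 4(10) = 22 + 40 = 62°C
Mismatches (positions where the bases are not complementary): 2 (at positions 16, 20)
Effective Tm = 62 − 2×4 = 62 − 8 = 54°C

54°C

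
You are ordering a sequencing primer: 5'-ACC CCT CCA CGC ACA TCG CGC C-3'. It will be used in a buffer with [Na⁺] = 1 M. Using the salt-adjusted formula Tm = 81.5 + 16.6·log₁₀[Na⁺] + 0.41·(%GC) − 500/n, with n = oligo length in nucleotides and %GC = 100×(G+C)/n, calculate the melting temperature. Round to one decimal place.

88.6°C

Length n = 22. Scanning the sequence gives G=3, T=2, A=4, C=13.
G+C = 16, so %GC = 16/22 × 100 = 72.727%
Salt term: 16.6 × (0) = 0
GC term: 0.41 × 72.727 = 29.818; length term: −500/22 = −22.727
Tm = 81.5 + (0) + 29.818 − 22.727 = 88.591 → 88.6°C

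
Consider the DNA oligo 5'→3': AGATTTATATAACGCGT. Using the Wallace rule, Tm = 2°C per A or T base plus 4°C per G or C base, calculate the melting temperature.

T=6, C=2, A=6, G=3
So N_AT = 12 and N_GC = 5.
Tm = 2×12 + 4×5 = 44°C

44°C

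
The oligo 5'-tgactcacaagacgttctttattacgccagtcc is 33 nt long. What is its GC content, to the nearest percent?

Counting bases: G=5, C=10, A=8, T=10
G+C = 5 + 10 = 15 out of 33 bases
%GC = 15/33 × 100 = 45.45% ≈ 45%

45%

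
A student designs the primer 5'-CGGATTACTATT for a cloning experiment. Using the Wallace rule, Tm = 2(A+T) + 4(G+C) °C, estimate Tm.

32°C

Scanning the sequence gives A=3, C=2, G=2, T=5.
A+T = 8, G+C = 4
Tm = 4·4 + 2·8 = 16 + 16 = 32°C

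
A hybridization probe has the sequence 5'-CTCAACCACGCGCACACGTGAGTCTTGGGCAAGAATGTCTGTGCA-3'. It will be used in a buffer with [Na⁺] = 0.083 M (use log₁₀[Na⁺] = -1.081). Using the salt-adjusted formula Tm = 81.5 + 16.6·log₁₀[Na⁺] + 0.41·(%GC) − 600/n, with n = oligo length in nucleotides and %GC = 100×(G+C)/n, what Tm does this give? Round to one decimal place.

73.0°C

Length n = 45. Base counts: A=11, T=9, C=13, G=12
G+C = 25, so %GC = 25/45 × 100 = 55.556%
Salt term: 16.6 × (-1.081) = -17.945
GC term: 0.41 × 55.556 = 22.778; length term: −600/45 = −13.333
Tm = 81.5 + (-17.945) + 22.778 − 13.333 = 73 → 73.0°C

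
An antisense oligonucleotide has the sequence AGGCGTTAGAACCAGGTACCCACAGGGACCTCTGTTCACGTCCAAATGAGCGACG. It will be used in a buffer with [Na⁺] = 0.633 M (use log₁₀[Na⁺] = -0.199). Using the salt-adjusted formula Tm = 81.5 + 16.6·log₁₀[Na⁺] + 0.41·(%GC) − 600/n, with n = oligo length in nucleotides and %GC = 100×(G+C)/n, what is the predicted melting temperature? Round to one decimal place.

90.4°C

Length n = 55. Scanning the sequence gives G=15, A=15, C=16, T=9.
G+C = 31, so %GC = 31/55 × 100 = 56.364%
Salt term: 16.6 × (-0.199) = -3.303
GC term: 0.41 × 56.364 = 23.109; length term: −600/55 = −10.909
Tm = 81.5 + (-3.303) + 23.109 − 10.909 = 90.397 → 90.4°C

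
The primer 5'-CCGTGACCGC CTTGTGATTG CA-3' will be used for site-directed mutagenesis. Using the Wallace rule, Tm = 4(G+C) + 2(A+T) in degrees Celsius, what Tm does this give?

70°C

Counting bases: T=6, C=7, G=6, A=3
A+T = 9, G+C = 13
Tm = 2×9 + 4×13 = 70°C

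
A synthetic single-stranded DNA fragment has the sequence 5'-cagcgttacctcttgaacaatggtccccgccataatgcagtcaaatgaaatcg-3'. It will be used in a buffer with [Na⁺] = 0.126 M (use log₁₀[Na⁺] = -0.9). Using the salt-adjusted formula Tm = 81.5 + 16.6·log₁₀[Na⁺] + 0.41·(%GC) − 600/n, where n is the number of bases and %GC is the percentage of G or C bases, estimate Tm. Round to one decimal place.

74.6°C

Length n = 53. Scanning the sequence gives G=10, T=12, A=16, C=15.
G+C = 25, so %GC = 25/53 × 100 = 47.17%
Salt term: 16.6 × (-0.9) = -14.94
GC term: 0.41 × 47.17 = 19.34; length term: −600/53 = −11.321
Tm = 81.5 + (-14.94) + 19.34 − 11.321 = 74.579 → 74.6°C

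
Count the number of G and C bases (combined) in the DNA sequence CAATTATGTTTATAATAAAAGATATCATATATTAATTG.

5

Counting bases: A=17, T=16, C=2, G=3
G+C = 3 + 2 = 5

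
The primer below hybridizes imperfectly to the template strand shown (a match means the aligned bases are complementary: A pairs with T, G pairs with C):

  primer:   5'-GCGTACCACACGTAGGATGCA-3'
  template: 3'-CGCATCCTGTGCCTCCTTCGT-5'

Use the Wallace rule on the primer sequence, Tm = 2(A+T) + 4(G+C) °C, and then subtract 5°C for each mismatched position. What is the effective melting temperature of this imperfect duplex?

Primer base counts: A=6, T=3, G=6, C=6 → A+T=9, G+C=12
Perfect-match Tm = 2(9) + 4(12) = 18 + 48 = 66°C
Mismatches (positions where the bases are not complementary): 4 (at positions 6, 7, 13, 18)
Effective Tm = 66 − 4×5 = 66 − 20 = 46°C

46°C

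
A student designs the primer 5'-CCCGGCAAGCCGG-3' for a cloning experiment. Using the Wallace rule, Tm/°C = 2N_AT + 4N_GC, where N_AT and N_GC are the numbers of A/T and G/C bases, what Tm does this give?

Scanning the sequence gives T=0, A=2, C=6, G=5.
So N_AT = 2 and N_GC = 11.
Tm = 4·11 + 2·2 = 44 + 4 = 48°C

48°C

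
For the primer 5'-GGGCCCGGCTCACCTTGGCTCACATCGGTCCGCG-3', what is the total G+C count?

Base counts: A=3, C=14, T=6, G=11
G+C = 11 + 14 = 25

25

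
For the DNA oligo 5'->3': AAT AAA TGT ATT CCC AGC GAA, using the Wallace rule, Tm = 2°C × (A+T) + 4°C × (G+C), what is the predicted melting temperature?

Counting bases: C=4, T=5, G=3, A=9
So N_AT = 14 and N_GC = 7.
Tm = 4·7 + 2·14 = 28 + 28 = 56°C

56°C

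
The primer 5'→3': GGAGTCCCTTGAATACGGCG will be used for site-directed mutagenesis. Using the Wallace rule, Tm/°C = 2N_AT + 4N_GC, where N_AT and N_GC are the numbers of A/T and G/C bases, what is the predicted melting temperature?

64°C

G=7, T=4, A=4, C=5
A+T = 8, G+C = 12
Tm = 2×8 + 4×12 = 64°C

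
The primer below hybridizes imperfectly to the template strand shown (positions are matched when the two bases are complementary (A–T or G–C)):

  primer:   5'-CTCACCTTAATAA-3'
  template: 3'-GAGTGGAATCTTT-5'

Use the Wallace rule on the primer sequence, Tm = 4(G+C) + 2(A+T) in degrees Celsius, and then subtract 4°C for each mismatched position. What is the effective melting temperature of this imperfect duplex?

26°C

Primer base counts: A=5, T=4, G=0, C=4 → A+T=9, G+C=4
Perfect-match Tm = 2(9) + 4(4) = 18 + 16 = 34°C
Mismatches (positions where the bases are not complementary): 2 (at positions 10, 11)
Effective Tm = 34 − 2×4 = 34 − 8 = 26°C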